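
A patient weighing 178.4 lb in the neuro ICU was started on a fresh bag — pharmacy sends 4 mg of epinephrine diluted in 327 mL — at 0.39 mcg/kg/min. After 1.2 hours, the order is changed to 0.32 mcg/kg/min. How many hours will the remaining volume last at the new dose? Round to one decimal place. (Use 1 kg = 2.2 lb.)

1.1 hours

Initial rate:
Weight = 178.4 lb ÷ 2.2 lb/kg = 81.09091 kg
Dose = 0.39 mcg/kg/min × 81.09091 kg = 31.62545 mcg/min
31.62545 mcg/min × 60 min/hr = 1897.527 mcg/hr
Concentration = 4 mg ÷ 327 mL = 0.01223242 mg/mL = 12.23242 mcg/mL
Rate = 1897.527 mcg/hr ÷ 12.23242 mcg/mL = 155.1229 mL/hr
Volume infused so far = 155.1229 mL/hr × 1.2 hr = 186.1474 mL
Volume remaining = 327 − 186.1474 = 140.8526 mL
New rate:
Dose = 0.32 mcg/kg/min × 81.09091 kg = 25.94909 mcg/min
25.94909 mcg/min × 60 min/hr = 1556.945 mcg/hr
Rate = 1556.945 mcg/hr ÷ 12.23242 mcg/mL = 127.2803 mL/hr
Time remaining = 140.8526 mL ÷ 127.2803 mL/hr = 1.106633 hr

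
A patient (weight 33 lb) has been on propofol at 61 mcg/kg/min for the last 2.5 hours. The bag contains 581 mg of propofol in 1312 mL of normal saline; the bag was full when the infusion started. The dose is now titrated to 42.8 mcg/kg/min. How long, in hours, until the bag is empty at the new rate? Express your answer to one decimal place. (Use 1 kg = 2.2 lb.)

Initial rate:
Weight = 33 lb ÷ 2.2 lb/kg = 15 kg
Dose = 61 mcg/kg/min × 15 kg = 915 mcg/min
915 mcg/min × 60 min/hr = 54900 mcg/hr
Concentration = 581 mg ÷ 1312 mL = 0.4428354 mg/mL = 442.8354 mcg/mL
Rate = 54900 mcg/hr ÷ 442.8354 mcg/mL = 123.9738 mL/hr
Volume infused so far = 123.9738 mL/hr × 2.5 hr = 309.9346 mL
Volume remaining = 1312 − 309.9346 = 1002.065 mL
New rate:
Dose = 42.8 mcg/kg/min × 15 kg = 642 mcg/min
642 mcg/min × 60 min/hr = 38520 mcg/hr
Rate = 38520 mcg/hr ÷ 442.8354 mcg/mL = 86.98492 mL/hr
Time remaining = 1002.065 mL ÷ 86.98492 mL/hr = 11.51999 hr

11.5 hours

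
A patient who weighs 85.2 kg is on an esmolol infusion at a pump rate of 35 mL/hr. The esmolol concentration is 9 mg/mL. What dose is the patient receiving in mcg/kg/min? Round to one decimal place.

Concentration = 9 mg/mL = 9000 mcg/mL
Drug rate = 35 mL/hr × 9000 mcg/mL = 315000 mcg/hr
315000 mcg/hr ÷ 60 min/hr = 5250 mcg/min
5250 mcg/min ÷ 85.2 kg = 61.61972 mcg/kg/min

61.6 mcg/kg/min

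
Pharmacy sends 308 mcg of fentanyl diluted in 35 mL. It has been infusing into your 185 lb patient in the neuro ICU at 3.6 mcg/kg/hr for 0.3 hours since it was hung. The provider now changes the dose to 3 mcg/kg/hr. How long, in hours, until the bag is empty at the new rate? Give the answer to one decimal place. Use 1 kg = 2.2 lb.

Initial rate:
Weight = 185 lb ÷ 2.2 lb/kg = 84.09091 kg
Dose = 3.6 mcg/kg/hr × 84.09091 kg = 302.7273 mcg/hr
Concentration = 308 mcg ÷ 35 mL = 8.8 mcg/mL
Rate = 302.7273 mcg/hr ÷ 8.8 mcg/mL = 34.40083 mL/hr
Volume infused so far = 34.40083 mL/hr × 0.3 hr = 10.32025 mL
Volume remaining = 35 − 10.32025 = 24.67975 mL
New rate:
Dose = 3 mcg/kg/hr × 84.09091 kg = 252.2727 mcg/hr
Rate = 252.2727 mcg/hr ÷ 8.8 mcg/mL = 28.66736 mL/hr
Time remaining = 24.67975 mL ÷ 28.66736 mL/hr = 0.8609009 hr

0.9 hours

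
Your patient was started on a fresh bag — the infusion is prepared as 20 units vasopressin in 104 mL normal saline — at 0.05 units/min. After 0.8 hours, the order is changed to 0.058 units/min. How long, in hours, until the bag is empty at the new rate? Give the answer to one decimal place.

Initial rate:
0.05 units/min × 60 min/hr = 3 units/hr
Concentration = 20 units ÷ 104 mL = 0.1923077 units/mL
Rate = 3 units/hr ÷ 0.1923077 units/mL = 15.6 mL/hr
Volume infused so far = 15.6 mL/hr × 0.8 hr = 12.48 mL
Volume remaining = 104 − 12.48 = 91.52 mL
New rate:
0.058 units/min × 60 min/hr = 3.48 units/hr
Rate = 3.48 units/hr ÷ 0.1923077 units/mL = 18.096 mL/hr
Time remaining = 91.52 mL ÷ 18.096 mL/hr = 5.057471 hr

5.1 hours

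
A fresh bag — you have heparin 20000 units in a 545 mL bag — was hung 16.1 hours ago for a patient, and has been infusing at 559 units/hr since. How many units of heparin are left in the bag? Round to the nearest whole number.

Concentration = 20000 units ÷ 545 mL = 36.69725 units/mL
Rate = 559 units/hr ÷ 36.69725 units/mL = 15.23275 mL/hr
Volume infused = 15.23275 mL/hr × 16.1 hr = 245.2473 mL
Volume remaining = 545 − 245.2473 = 299.7527 mL
Drug remaining = 299.7527 mL × 36.69725 units/mL = 11000.1 units

11000 units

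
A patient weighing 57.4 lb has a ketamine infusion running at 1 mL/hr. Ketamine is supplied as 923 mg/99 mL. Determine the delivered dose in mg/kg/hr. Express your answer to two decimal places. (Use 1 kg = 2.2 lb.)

0.36 mg/kg/hr

Weight = 57.4 lb ÷ 2.2 lb/kg = 26.09091 kg
Concentration = 923 mg ÷ 99 mL = 9.323232 mg/mL
Drug rate = 1 mL/hr × 9.323232 mg/mL = 9.323232 mg/hr
9.323232 mg/hr ÷ 26.09091 kg = 0.3573364 mg/kg/hr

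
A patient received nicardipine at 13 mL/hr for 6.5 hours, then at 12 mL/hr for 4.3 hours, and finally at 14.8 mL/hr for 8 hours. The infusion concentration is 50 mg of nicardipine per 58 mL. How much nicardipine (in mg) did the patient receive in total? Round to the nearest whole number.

219 mg

Concentration = 50 mg ÷ 58 mL = 0.862069 mg/mL
Stage 1: 13 mL/hr × 6.5 hr = 84.5 mL → 84.5 mL × 0.862069 mg/mL = 72.84483 mg
Stage 2: 12 mL/hr × 4.3 hr = 51.6 mL → 51.6 mL × 0.862069 mg/mL = 44.48276 mg
Stage 3: 14.8 mL/hr × 8 hr = 118.4 mL → 118.4 mL × 0.862069 mg/mL = 102.069 mg
Total = 72.84483 + 44.48276 + 102.069 = 219.3966 mg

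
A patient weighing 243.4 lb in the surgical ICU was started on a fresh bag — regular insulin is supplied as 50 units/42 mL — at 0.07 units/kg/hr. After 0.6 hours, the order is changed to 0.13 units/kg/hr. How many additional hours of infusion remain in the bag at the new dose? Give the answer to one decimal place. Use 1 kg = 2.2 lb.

Initial rate:
Weight = 243.4 lb ÷ 2.2 lb/kg = 110.6364 kg
Dose = 0.07 units/kg/hr × 110.6364 kg = 7.744545 units/hr
Concentration = 50 units ÷ 42 mL = 1.190476 units/mL
Rate = 7.744545 units/hr ÷ 1.190476 units/mL = 6.505418 mL/hr
Volume infused so far = 6.505418 mL/hr × 0.6 hr = 3.903251 mL
Volume remaining = 42 − 3.903251 = 38.09675 mL
New rate:
Dose = 0.13 units/kg/hr × 110.6364 kg = 14.38273 units/hr
Rate = 14.38273 units/hr ÷ 1.190476 units/mL = 12.08149 mL/hr
Time remaining = 38.09675 mL ÷ 12.08149 mL/hr = 3.153315 hr

3.2 hours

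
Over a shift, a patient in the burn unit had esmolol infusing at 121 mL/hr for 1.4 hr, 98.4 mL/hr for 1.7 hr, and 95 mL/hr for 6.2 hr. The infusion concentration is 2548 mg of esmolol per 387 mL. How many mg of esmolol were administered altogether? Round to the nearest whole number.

Concentration = 2548 mg ÷ 387 mL = 6.583979 mg/mL
Stage 1: 121 mL/hr × 1.4 hr = 169.4 mL → 169.4 mL × 6.583979 mg/mL = 1115.326 mg
Stage 2: 98.4 mL/hr × 1.7 hr = 167.28 mL → 167.28 mL × 6.583979 mg/mL = 1101.368 mg
Stage 3: 95 mL/hr × 6.2 hr = 589 mL → 589 mL × 6.583979 mg/mL = 3877.964 mg
Total = 1115.326 + 1101.368 + 3877.964 = 6094.658 mg

6095 mg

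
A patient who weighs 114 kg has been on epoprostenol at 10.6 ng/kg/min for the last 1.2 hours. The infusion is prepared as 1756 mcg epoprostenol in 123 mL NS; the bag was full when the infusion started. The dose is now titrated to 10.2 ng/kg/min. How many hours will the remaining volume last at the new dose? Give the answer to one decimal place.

23.9 hours

Initial rate:
Dose = 10.6 ng/kg/min × 114 kg = 1208.4 ng/min
1208.4 ng/min × 60 min/hr = 72504 ng/hr
Concentration = 1756 mcg ÷ 123 mL = 14.27642 mcg/mL = 14276.42 ng/mL
Rate = 72504 ng/hr ÷ 14276.42 ng/mL = 5.078583 mL/hr
Volume infused so far = 5.078583 mL/hr × 1.2 hr = 6.0943 mL
Volume remaining = 123 − 6.0943 = 116.9057 mL
New rate:
Dose = 10.2 ng/kg/min × 114 kg = 1162.8 ng/min
1162.8 ng/min × 60 min/hr = 69768 ng/hr
Rate = 69768 ng/hr ÷ 14276.42 ng/mL = 4.886938 mL/hr
Time remaining = 116.9057 mL ÷ 4.886938 mL/hr = 23.92207 hr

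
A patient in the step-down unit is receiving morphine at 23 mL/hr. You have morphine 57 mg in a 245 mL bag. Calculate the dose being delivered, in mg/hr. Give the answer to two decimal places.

5.35 mg/hr

Concentration = 57 mg ÷ 245 mL = 0.2326531 mg/mL
Drug rate = 23 mL/hr × 0.2326531 mg/mL = 5.35102 mg/hr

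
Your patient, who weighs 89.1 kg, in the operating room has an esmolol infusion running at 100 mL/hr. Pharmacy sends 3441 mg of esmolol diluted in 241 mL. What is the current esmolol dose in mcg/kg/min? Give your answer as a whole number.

Concentration = 3441 mg ÷ 241 mL = 14.27801 mg/mL = 14278.01 mcg/mL
Drug rate = 100 mL/hr × 14278.01 mcg/mL = 1427801 mcg/hr
1427801 mcg/hr ÷ 60 min/hr = 23796.68 mcg/min
23796.68 mcg/min ÷ 89.1 kg = 267.0783 mcg/kg/min

267 mcg/kg/min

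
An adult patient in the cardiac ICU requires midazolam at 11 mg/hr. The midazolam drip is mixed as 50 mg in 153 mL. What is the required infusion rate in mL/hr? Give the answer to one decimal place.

Concentration = 50 mg ÷ 153 mL = 0.3267974 mg/mL
Rate = 11 mg/hr ÷ 0.3267974 mg/mL = 33.66 mL/hr

33.7 mL/hr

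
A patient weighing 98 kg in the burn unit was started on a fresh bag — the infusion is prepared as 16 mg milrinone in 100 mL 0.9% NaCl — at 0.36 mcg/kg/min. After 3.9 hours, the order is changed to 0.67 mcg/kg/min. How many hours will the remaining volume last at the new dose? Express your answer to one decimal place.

2.0 hours

Initial rate:
Dose = 0.36 mcg/kg/min × 98 kg = 35.28 mcg/min
35.28 mcg/min × 60 min/hr = 2116.8 mcg/hr
Concentration = 16 mg ÷ 100 mL = 0.16 mg/mL = 160 mcg/mL
Rate = 2116.8 mcg/hr ÷ 160 mcg/mL = 13.23 mL/hr
Volume infused so far = 13.23 mL/hr × 3.9 hr = 51.597 mL
Volume remaining = 100 − 51.597 = 48.403 mL
New rate:
Dose = 0.67 mcg/kg/min × 98 kg = 65.66 mcg/min
65.66 mcg/min × 60 min/hr = 3939.6 mcg/hr
Rate = 3939.6 mcg/hr ÷ 160 mcg/mL = 24.6225 mL/hr
Time remaining = 48.403 mL ÷ 24.6225 mL/hr = 1.965804 hr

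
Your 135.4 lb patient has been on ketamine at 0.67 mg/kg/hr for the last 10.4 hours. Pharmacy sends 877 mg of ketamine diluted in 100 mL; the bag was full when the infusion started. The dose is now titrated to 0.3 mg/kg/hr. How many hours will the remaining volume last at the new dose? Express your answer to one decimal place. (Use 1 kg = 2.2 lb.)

24.3 hours

Initial rate:
Weight = 135.4 lb ÷ 2.2 lb/kg = 61.54545 kg
Dose = 0.67 mg/kg/hr × 61.54545 kg = 41.23545 mg/hr
Concentration = 877 mg ÷ 100 mL = 8.77 mg/mL
Rate = 41.23545 mg/hr ÷ 8.77 mg/mL = 4.701876 mL/hr
Volume infused so far = 4.701876 mL/hr × 10.4 hr = 48.89951 mL
Volume remaining = 100 − 48.89951 = 51.10049 mL
New rate:
Dose = 0.3 mg/kg/hr × 61.54545 kg = 18.46364 mg/hr
Rate = 18.46364 mg/hr ÷ 8.77 mg/mL = 2.105318 mL/hr
Time remaining = 51.10049 mL ÷ 2.105318 mL/hr = 24.2721 hr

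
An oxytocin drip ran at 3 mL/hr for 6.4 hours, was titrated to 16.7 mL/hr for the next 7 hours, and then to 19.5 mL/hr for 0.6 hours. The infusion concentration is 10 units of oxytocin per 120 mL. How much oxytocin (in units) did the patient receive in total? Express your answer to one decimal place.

Concentration = 10 units ÷ 120 mL = 0.08333333 units/mL
Stage 1: 3 mL/hr × 6.4 hr = 19.2 mL → 19.2 mL × 0.08333333 units/mL = 1.6 units
Stage 2: 16.7 mL/hr × 7 hr = 116.9 mL → 116.9 mL × 0.08333333 units/mL = 9.741667 units
Stage 3: 19.5 mL/hr × 0.6 hr = 11.7 mL → 11.7 mL × 0.08333333 units/mL = 0.975 units
Total = 1.6 + 9.741667 + 0.975 = 12.31667 units

12.3 units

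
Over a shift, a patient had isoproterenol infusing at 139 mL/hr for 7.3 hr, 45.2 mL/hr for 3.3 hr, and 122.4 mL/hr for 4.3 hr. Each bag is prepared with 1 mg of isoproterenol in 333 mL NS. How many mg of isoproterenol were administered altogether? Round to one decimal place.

Concentration = 1 mg ÷ 333 mL = 0.003003003 mg/mL
Stage 1: 139 mL/hr × 7.3 hr = 1014.7 mL → 1014.7 mL × 0.003003003 mg/mL = 3.047147 mg
Stage 2: 45.2 mL/hr × 3.3 hr = 149.16 mL → 149.16 mL × 0.003003003 mg/mL = 0.4479279 mg
Stage 3: 122.4 mL/hr × 4.3 hr = 526.32 mL → 526.32 mL × 0.003003003 mg/mL = 1.580541 mg
Total = 3.047147 + 0.4479279 + 1.580541 = 5.075616 mg

5.1 mg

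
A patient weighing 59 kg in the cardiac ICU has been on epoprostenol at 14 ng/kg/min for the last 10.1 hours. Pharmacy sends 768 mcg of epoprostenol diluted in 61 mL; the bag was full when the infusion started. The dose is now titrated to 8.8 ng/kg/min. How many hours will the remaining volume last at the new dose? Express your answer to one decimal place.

8.6 hours

Initial rate:
Dose = 14 ng/kg/min × 59 kg = 826 ng/min
826 ng/min × 60 min/hr = 49560 ng/hr
Concentration = 768 mcg ÷ 61 mL = 12.59016 mcg/mL = 12590.16 ng/mL
Rate = 49560 ng/hr ÷ 12590.16 ng/mL = 3.936406 mL/hr
Volume infused so far = 3.936406 mL/hr × 10.1 hr = 39.7577 mL
Volume remaining = 61 − 39.7577 = 21.2423 mL
New rate:
Dose = 8.8 ng/kg/min × 59 kg = 519.2 ng/min
519.2 ng/min × 60 min/hr = 31152 ng/hr
Rate = 31152 ng/hr ÷ 12590.16 ng/mL = 2.474313 mL/hr
Time remaining = 21.2423 mL ÷ 2.474313 mL/hr = 8.585131 hr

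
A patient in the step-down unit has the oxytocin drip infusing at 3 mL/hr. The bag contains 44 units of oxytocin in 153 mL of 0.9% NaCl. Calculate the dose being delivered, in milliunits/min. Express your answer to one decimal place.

Concentration = 44 units ÷ 153 mL = 0.2875817 units/mL = 287.5817 milliunits/mL
Drug rate = 3 mL/hr × 287.5817 milliunits/mL = 862.7451 milliunits/hr
862.7451 milliunits/hr ÷ 60 min/hr = 14.37908 milliunits/min

14.4 milliunits/min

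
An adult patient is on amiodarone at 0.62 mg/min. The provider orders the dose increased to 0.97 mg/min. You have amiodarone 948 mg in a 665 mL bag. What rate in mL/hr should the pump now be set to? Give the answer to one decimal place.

0.97 mg/min × 60 min/hr = 58.2 mg/hr
Concentration = 948 mg ÷ 665 mL = 1.425564 mg/mL
Rate = 58.2 mg/hr ÷ 1.425564 mg/mL = 40.82595 mL/hr

40.8 mL/hr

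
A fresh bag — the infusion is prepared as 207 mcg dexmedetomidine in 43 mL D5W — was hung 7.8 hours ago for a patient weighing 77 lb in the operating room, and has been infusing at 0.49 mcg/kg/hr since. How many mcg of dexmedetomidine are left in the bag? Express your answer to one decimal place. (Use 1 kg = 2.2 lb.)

Weight = 77 lb ÷ 2.2 lb/kg = 35 kg
Dose = 0.49 mcg/kg/hr × 35 kg = 17.15 mcg/hr
Concentration = 207 mcg ÷ 43 mL = 4.813953 mcg/mL
Rate = 17.15 mcg/hr ÷ 4.813953 mcg/mL = 3.56256 mL/hr
Volume infused = 3.56256 mL/hr × 7.8 hr = 27.78797 mL
Volume remaining = 43 − 27.78797 = 15.21203 mL
Drug remaining = 15.21203 mL × 4.813953 mcg/mL = 73.23 mcg

73.2 mcg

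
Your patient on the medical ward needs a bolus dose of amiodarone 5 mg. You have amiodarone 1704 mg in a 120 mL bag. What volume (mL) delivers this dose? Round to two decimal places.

Concentration = 1704 mg ÷ 120 mL = 14.2 mg/mL
Volume = 5 mg ÷ 14.2 mg/mL = 0.3521127 mL

0.35 mL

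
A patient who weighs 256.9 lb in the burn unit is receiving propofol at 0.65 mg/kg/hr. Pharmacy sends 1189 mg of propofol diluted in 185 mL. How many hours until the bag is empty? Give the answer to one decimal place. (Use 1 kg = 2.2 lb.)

Weight = 256.9 lb ÷ 2.2 lb/kg = 116.7727 kg
Dose = 0.65 mg/kg/hr × 116.7727 kg = 75.90227 mg/hr
Concentration = 1189 mg ÷ 185 mL = 6.427027 mg/mL
Rate = 75.90227 mg/hr ÷ 6.427027 mg/mL = 11.80986 mL/hr
Duration = 185 mL ÷ 11.80986 mL/hr = 15.66488 hr

15.7 hours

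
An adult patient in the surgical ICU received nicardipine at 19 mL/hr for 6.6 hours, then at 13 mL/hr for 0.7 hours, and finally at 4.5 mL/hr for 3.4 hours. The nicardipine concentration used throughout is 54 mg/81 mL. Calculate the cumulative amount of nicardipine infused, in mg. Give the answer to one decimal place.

99.9 mg

Concentration = 54 mg ÷ 81 mL = 0.6666667 mg/mL
Stage 1: 19 mL/hr × 6.6 hr = 125.4 mL → 125.4 mL × 0.6666667 mg/mL = 83.6 mg
Stage 2: 13 mL/hr × 0.7 hr = 9.1 mL → 9.1 mL × 0.6666667 mg/mL = 6.066667 mg
Stage 3: 4.5 mL/hr × 3.4 hr = 15.3 mL → 15.3 mL × 0.6666667 mg/mL = 10.2 mg
Total = 83.6 + 6.066667 + 10.2 = 99.86667 mg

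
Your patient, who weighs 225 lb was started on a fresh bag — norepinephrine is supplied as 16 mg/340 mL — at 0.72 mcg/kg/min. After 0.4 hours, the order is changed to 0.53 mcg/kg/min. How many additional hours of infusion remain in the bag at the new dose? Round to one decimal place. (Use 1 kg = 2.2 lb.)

Initial rate:
Weight = 225 lb ÷ 2.2 lb/kg = 102.2727 kg
Dose = 0.72 mcg/kg/min × 102.2727 kg = 73.63636 mcg/min
73.63636 mcg/min × 60 min/hr = 4418.182 mcg/hr
Concentration = 16 mg ÷ 340 mL = 0.04705882 mg/mL = 47.05882 mcg/mL
Rate = 4418.182 mcg/hr ÷ 47.05882 mcg/mL = 93.88636 mL/hr
Volume infused so far = 93.88636 mL/hr × 0.4 hr = 37.55455 mL
Volume remaining = 340 − 37.55455 = 302.4455 mL
New rate:
Dose = 0.53 mcg/kg/min × 102.2727 kg = 54.20455 mcg/min
54.20455 mcg/min × 60 min/hr = 3252.273 mcg/hr
Rate = 3252.273 mcg/hr ÷ 47.05882 mcg/mL = 69.1108 mL/hr
Time remaining = 302.4455 mL ÷ 69.1108 mL/hr = 4.37624 hr

4.4 hours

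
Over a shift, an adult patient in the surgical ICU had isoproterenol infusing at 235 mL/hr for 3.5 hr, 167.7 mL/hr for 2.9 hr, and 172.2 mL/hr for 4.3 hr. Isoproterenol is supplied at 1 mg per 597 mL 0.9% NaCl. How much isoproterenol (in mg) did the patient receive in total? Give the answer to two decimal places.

3.43 mg

Concentration = 1 mg ÷ 597 mL = 0.001675042 mg/mL
Stage 1: 235 mL/hr × 3.5 hr = 822.5 mL → 822.5 mL × 0.001675042 mg/mL = 1.377722 mg
Stage 2: 167.7 mL/hr × 2.9 hr = 486.33 mL → 486.33 mL × 0.001675042 mg/mL = 0.8146231 mg
Stage 3: 172.2 mL/hr × 4.3 hr = 740.46 mL → 740.46 mL × 0.001675042 mg/mL = 1.240302 mg
Total = 1.377722 + 0.8146231 + 1.240302 = 3.432647 mg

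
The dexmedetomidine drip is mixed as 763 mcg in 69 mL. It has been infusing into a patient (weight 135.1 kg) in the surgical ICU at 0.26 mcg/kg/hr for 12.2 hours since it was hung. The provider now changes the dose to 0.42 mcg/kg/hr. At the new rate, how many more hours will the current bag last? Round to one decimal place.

Initial rate:
Dose = 0.26 mcg/kg/hr × 135.1 kg = 35.126 mcg/hr
Concentration = 763 mcg ÷ 69 mL = 11.05797 mcg/mL
Rate = 35.126 mcg/hr ÷ 11.05797 mcg/mL = 3.176532 mL/hr
Volume infused so far = 3.176532 mL/hr × 12.2 hr = 38.75369 mL
Volume remaining = 69 − 38.75369 = 30.24631 mL
New rate:
Dose = 0.42 mcg/kg/hr × 135.1 kg = 56.742 mcg/hr
Rate = 56.742 mcg/hr ÷ 11.05797 mcg/mL = 5.131321 mL/hr
Time remaining = 30.24631 mL ÷ 5.131321 mL/hr = 5.894449 hr

5.9 hours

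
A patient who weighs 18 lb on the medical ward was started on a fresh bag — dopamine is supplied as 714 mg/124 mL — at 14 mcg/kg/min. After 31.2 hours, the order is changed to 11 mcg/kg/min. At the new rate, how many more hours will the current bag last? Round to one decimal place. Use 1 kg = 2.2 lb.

Initial rate:
Weight = 18 lb ÷ 2.2 lb/kg = 8.181818 kg
Dose = 14 mcg/kg/min × 8.181818 kg = 114.5455 mcg/min
114.5455 mcg/min × 60 min/hr = 6872.727 mcg/hr
Concentration = 714 mg ÷ 124 mL = 5.758065 mg/mL = 5758.065 mcg/mL
Rate = 6872.727 mcg/hr ÷ 5758.065 mcg/mL = 1.193583 mL/hr
Volume infused so far = 1.193583 mL/hr × 31.2 hr = 37.23979 mL
Volume remaining = 124 − 37.23979 = 86.76021 mL
New rate:
Dose = 11 mcg/kg/min × 8.181818 kg = 90 mcg/min
90 mcg/min × 60 min/hr = 5400 mcg/hr
Rate = 5400 mcg/hr ÷ 5758.065 mcg/mL = 0.9378151 mL/hr
Time remaining = 86.76021 mL ÷ 0.9378151 mL/hr = 92.51313 hr

92.5 hours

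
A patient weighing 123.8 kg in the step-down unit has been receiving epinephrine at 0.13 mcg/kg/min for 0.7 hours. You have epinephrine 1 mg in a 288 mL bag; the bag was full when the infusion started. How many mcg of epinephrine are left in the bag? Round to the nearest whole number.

Dose = 0.13 mcg/kg/min × 123.8 kg = 16.094 mcg/min
16.094 mcg/min × 60 min/hr = 965.64 mcg/hr
Concentration = 1 mg ÷ 288 mL = 0.003472222 mg/mL = 3.472222 mcg/mL
Rate = 965.64 mcg/hr ÷ 3.472222 mcg/mL = 278.1043 mL/hr
Volume infused = 278.1043 mL/hr × 0.7 hr = 194.673 mL
Volume remaining = 288 − 194.673 = 93.32698 mL
Drug remaining = 93.32698 mL × 3.472222 mcg/mL = 324.052 mcg

324 mcg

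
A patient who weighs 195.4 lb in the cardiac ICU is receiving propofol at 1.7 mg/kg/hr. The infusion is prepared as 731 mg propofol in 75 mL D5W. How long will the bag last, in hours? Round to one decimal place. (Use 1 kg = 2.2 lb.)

Weight = 195.4 lb ÷ 2.2 lb/kg = 88.81818 kg
Dose = 1.7 mg/kg/hr × 88.81818 kg = 150.9909 mg/hr
Concentration = 731 mg ÷ 75 mL = 9.746667 mg/mL
Rate = 150.9909 mg/hr ÷ 9.746667 mg/mL = 15.49154 mL/hr
Duration = 75 mL ÷ 15.49154 mL/hr = 4.841351 hr

4.8 hours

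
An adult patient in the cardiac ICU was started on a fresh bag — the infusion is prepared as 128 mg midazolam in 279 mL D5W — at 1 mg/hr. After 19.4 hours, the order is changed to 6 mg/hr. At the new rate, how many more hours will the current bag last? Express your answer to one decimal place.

Initial rate:
Concentration = 128 mg ÷ 279 mL = 0.4587814 mg/mL
Rate = 1 mg/hr ÷ 0.4587814 mg/mL = 2.179688 mL/hr
Volume infused so far = 2.179688 mL/hr × 19.4 hr = 42.28594 mL
Volume remaining = 279 − 42.28594 = 236.7141 mL
New rate:
Rate = 6 mg/hr ÷ 0.4587814 mg/mL = 13.07812 mL/hr
Time remaining = 236.7141 mL ÷ 13.07812 mL/hr = 18.1 hr

18.1 hours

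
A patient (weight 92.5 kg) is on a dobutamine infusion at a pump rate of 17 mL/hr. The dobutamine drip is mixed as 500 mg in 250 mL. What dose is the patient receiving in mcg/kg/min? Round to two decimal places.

Concentration = 500 mg ÷ 250 mL = 2 mg/mL = 2000 mcg/mL
Drug rate = 17 mL/hr × 2000 mcg/mL = 34000 mcg/hr
34000 mcg/hr ÷ 60 min/hr = 566.6667 mcg/min
566.6667 mcg/min ÷ 92.5 kg = 6.126126 mcg/kg/min

6.13 mcg/kg/min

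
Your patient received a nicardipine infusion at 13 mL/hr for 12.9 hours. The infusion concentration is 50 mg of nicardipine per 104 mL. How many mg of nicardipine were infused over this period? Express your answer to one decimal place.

Concentration = 50 mg ÷ 104 mL = 0.4807692 mg/mL
Drug rate = 13 mL/hr × 0.4807692 mg/mL = 6.25 mg/hr
Total = 6.25 mg/hr × 12.9 hr = 80.625 mg

80.6 mg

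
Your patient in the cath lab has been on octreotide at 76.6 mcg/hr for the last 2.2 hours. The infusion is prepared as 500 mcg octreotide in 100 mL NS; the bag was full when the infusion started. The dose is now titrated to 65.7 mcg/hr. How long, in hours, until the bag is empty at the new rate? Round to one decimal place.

Initial rate:
Concentration = 500 mcg ÷ 100 mL = 5 mcg/mL
Rate = 76.6 mcg/hr ÷ 5 mcg/mL = 15.32 mL/hr
Volume infused so far = 15.32 mL/hr × 2.2 hr = 33.704 mL
Volume remaining = 100 − 33.704 = 66.296 mL
New rate:
Rate = 65.7 mcg/hr ÷ 5 mcg/mL = 13.14 mL/hr
Time remaining = 66.296 mL ÷ 13.14 mL/hr = 5.045358 hr

5.0 hours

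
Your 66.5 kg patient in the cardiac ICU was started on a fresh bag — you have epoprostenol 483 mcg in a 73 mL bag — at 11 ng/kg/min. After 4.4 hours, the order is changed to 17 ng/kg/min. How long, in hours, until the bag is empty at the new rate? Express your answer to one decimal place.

4.3 hours

Initial rate:
Dose = 11 ng/kg/min × 66.5 kg = 731.5 ng/min
731.5 ng/min × 60 min/hr = 43890 ng/hr
Concentration = 483 mcg ÷ 73 mL = 6.616438 mcg/mL = 6616.438 ng/mL
Rate = 43890 ng/hr ÷ 6616.438 ng/mL = 6.633478 mL/hr
Volume infused so far = 6.633478 mL/hr × 4.4 hr = 29.1873 mL
Volume remaining = 73 − 29.1873 = 43.8127 mL
New rate:
Dose = 17 ng/kg/min × 66.5 kg = 1130.5 ng/min
1130.5 ng/min × 60 min/hr = 67830 ng/hr
Rate = 67830 ng/hr ÷ 6616.438 ng/mL = 10.25174 mL/hr
Time remaining = 43.8127 mL ÷ 10.25174 mL/hr = 4.273684 hr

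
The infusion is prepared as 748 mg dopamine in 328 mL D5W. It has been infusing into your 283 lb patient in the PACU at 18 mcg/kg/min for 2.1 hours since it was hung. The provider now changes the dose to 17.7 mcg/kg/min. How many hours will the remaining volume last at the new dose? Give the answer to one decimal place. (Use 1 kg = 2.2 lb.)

3.3 hours

Initial rate:
Weight = 283 lb ÷ 2.2 lb/kg = 128.6364 kg
Dose = 18 mcg/kg/min × 128.6364 kg = 2315.455 mcg/min
2315.455 mcg/min × 60 min/hr = 138927.3 mcg/hr
Concentration = 748 mg ÷ 328 mL = 2.280488 mg/mL = 2280.488 mcg/mL
Rate = 138927.3 mcg/hr ÷ 2280.488 mcg/mL = 60.91998 mL/hr
Volume infused so far = 60.91998 mL/hr × 2.1 hr = 127.932 mL
Volume remaining = 328 − 127.932 = 200.068 mL
New rate:
Dose = 17.7 mcg/kg/min × 128.6364 kg = 2276.864 mcg/min
2276.864 mcg/min × 60 min/hr = 136611.8 mcg/hr
Rate = 136611.8 mcg/hr ÷ 2280.488 mcg/mL = 59.90465 mL/hr
Time remaining = 200.068 mL ÷ 59.90465 mL/hr = 3.339775 hr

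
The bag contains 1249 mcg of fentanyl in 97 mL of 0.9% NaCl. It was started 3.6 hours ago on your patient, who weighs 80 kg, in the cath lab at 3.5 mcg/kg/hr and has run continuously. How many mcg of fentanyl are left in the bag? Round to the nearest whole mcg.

Dose = 3.5 mcg/kg/hr × 80 kg = 280 mcg/hr
Concentration = 1249 mcg ÷ 97 mL = 12.87629 mcg/mL
Rate = 280 mcg/hr ÷ 12.87629 mcg/mL = 21.7454 mL/hr
Volume infused = 21.7454 mL/hr × 3.6 hr = 78.28343 mL
Volume remaining = 97 − 78.28343 = 18.71657 mL
Drug remaining = 18.71657 mL × 12.87629 mcg/mL = 241 mcg

241 mcg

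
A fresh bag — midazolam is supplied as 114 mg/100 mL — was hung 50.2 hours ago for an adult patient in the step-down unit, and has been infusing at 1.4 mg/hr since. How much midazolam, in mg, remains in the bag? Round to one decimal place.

Concentration = 114 mg ÷ 100 mL = 1.14 mg/mL
Rate = 1.4 mg/hr ÷ 1.14 mg/mL = 1.22807 mL/hr
Volume infused = 1.22807 mL/hr × 50.2 hr = 61.64912 mL
Volume remaining = 100 − 61.64912 = 38.35088 mL
Drug remaining = 38.35088 mL × 1.14 mg/mL = 43.72 mg

43.7 mg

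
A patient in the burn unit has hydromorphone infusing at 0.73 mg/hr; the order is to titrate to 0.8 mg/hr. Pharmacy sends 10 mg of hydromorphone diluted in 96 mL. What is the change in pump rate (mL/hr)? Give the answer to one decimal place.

At the current dose:
Concentration = 10 mg ÷ 96 mL = 0.1041667 mg/mL
Rate = 0.73 mg/hr ÷ 0.1041667 mg/mL = 7.008 mL/hr
At the new dose:
Rate = 0.8 mg/hr ÷ 0.1041667 mg/mL = 7.68 mL/hr
Change = 7.68 − 7.008 = 0.672 mL/hr → 0.672 mL/hr increase

0.7 mL/hr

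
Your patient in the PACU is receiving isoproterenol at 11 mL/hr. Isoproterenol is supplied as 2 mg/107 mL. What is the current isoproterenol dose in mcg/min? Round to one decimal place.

Concentration = 2 mg ÷ 107 mL = 0.01869159 mg/mL = 18.69159 mcg/mL
Drug rate = 11 mL/hr × 18.69159 mcg/mL = 205.6075 mcg/hr
205.6075 mcg/hr ÷ 60 min/hr = 3.426791 mcg/min

3.4 mcg/min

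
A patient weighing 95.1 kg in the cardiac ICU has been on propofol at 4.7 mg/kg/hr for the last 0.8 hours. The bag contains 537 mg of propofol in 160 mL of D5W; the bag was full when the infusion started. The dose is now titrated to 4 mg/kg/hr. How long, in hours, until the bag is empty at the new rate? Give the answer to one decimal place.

Initial rate:
Dose = 4.7 mg/kg/hr × 95.1 kg = 446.97 mg/hr
Concentration = 537 mg ÷ 160 mL = 3.35625 mg/mL
Rate = 446.97 mg/hr ÷ 3.35625 mg/mL = 133.1754 mL/hr
Volume infused so far = 133.1754 mL/hr × 0.8 hr = 106.5403 mL
Volume remaining = 160 − 106.5403 = 53.45966 mL
New rate:
Dose = 4 mg/kg/hr × 95.1 kg = 380.4 mg/hr
Rate = 380.4 mg/hr ÷ 3.35625 mg/mL = 113.3408 mL/hr
Time remaining = 53.45966 mL ÷ 113.3408 mL/hr = 0.4716719 hr

0.5 hours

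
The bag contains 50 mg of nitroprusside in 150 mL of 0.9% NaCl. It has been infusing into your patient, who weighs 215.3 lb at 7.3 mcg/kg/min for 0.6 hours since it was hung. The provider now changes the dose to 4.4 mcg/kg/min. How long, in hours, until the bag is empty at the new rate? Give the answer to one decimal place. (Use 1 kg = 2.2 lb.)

0.9 hours

Initial rate:
Weight = 215.3 lb ÷ 2.2 lb/kg = 97.86364 kg
Dose = 7.3 mcg/kg/min × 97.86364 kg = 714.4045 mcg/min
714.4045 mcg/min × 60 min/hr = 42864.27 mcg/hr
Concentration = 50 mg ÷ 150 mL = 0.3333333 mg/mL = 333.3333 mcg/mL
Rate = 42864.27 mcg/hr ÷ 333.3333 mcg/mL = 128.5928 mL/hr
Volume infused so far = 128.5928 mL/hr × 0.6 hr = 77.15569 mL
Volume remaining = 150 − 77.15569 = 72.84431 mL
New rate:
Dose = 4.4 mcg/kg/min × 97.86364 kg = 430.6 mcg/min
430.6 mcg/min × 60 min/hr = 25836 mcg/hr
Rate = 25836 mcg/hr ÷ 333.3333 mcg/mL = 77.508 mL/hr
Time remaining = 72.84431 mL ÷ 77.508 mL/hr = 0.9398296 hr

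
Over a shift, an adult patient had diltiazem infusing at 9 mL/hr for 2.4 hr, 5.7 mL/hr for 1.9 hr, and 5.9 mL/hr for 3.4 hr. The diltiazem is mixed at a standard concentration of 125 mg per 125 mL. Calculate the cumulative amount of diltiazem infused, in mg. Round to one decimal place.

Concentration = 125 mg ÷ 125 mL = 1 mg/mL
Stage 1: 9 mL/hr × 2.4 hr = 21.6 mL → 21.6 mL × 1 mg/mL = 21.6 mg
Stage 2: 5.7 mL/hr × 1.9 hr = 10.83 mL → 10.83 mL × 1 mg/mL = 10.83 mg
Stage 3: 5.9 mL/hr × 3.4 hr = 20.06 mL → 20.06 mL × 1 mg/mL = 20.06 mg
Total = 21.6 + 10.83 + 20.06 = 52.49 mg

52.5 mg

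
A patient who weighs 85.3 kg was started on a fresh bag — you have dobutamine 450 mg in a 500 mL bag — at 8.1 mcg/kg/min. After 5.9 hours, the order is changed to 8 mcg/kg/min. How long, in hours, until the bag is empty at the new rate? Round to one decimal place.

5.0 hours

Initial rate:
Dose = 8.1 mcg/kg/min × 85.3 kg = 690.93 mcg/min
690.93 mcg/min × 60 min/hr = 41455.8 mcg/hr
Concentration = 450 mg ÷ 500 mL = 0.9 mg/mL = 900 mcg/mL
Rate = 41455.8 mcg/hr ÷ 900 mcg/mL = 46.062 mL/hr
Volume infused so far = 46.062 mL/hr × 5.9 hr = 271.7658 mL
Volume remaining = 500 − 271.7658 = 228.2342 mL
New rate:
Dose = 8 mcg/kg/min × 85.3 kg = 682.4 mcg/min
682.4 mcg/min × 60 min/hr = 40944 mcg/hr
Rate = 40944 mcg/hr ÷ 900 mcg/mL = 45.49333 mL/hr
Time remaining = 228.2342 mL ÷ 45.49333 mL/hr = 5.016871 hr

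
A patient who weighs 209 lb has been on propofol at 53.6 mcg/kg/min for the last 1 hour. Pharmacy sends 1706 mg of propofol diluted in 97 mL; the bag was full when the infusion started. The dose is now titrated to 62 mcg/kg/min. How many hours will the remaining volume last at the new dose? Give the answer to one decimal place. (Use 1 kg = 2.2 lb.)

Initial rate:
Weight = 209 lb ÷ 2.2 lb/kg = 95 kg
Dose = 53.6 mcg/kg/min × 95 kg = 5092 mcg/min
5092 mcg/min × 60 min/hr = 305520 mcg/hr
Concentration = 1706 mg ÷ 97 mL = 17.58763 mg/mL = 17587.63 mcg/mL
Rate = 305520 mcg/hr ÷ 17587.63 mcg/mL = 17.3713 mL/hr
Volume infused so far = 17.3713 mL/hr × 1 hr = 17.3713 mL
Volume remaining = 97 − 17.3713 = 79.6287 mL
New rate:
Dose = 62 mcg/kg/min × 95 kg = 5890 mcg/min
5890 mcg/min × 60 min/hr = 353400 mcg/hr
Rate = 353400 mcg/hr ÷ 17587.63 mcg/mL = 20.09367 mL/hr
Time remaining = 79.6287 mL ÷ 20.09367 mL/hr = 3.962875 hr

4.0 hours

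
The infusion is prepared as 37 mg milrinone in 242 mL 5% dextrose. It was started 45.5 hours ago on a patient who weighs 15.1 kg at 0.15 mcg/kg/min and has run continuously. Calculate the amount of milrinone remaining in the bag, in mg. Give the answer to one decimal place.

Dose = 0.15 mcg/kg/min × 15.1 kg = 2.265 mcg/min
2.265 mcg/min × 60 min/hr = 135.9 mcg/hr
Concentration = 37 mg ÷ 242 mL = 0.1528926 mg/mL = 152.8926 mcg/mL
Rate = 135.9 mcg/hr ÷ 152.8926 mcg/mL = 0.8888595 mL/hr
Volume infused = 0.8888595 mL/hr × 45.5 hr = 40.44311 mL
Volume remaining = 242 − 40.44311 = 201.5569 mL
Drug remaining = 201.5569 mL × 152.8926 mcg/mL = 30816.55 mcg = 30.81655 mg

30.8 mg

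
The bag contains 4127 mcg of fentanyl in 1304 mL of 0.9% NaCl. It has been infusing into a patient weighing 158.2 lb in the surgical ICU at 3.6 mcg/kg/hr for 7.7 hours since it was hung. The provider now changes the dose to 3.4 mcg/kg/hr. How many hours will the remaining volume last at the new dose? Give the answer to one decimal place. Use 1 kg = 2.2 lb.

Initial rate:
Weight = 158.2 lb ÷ 2.2 lb/kg = 71.90909 kg
Dose = 3.6 mcg/kg/hr × 71.90909 kg = 258.8727 mcg/hr
Concentration = 4127 mcg ÷ 1304 mL = 3.164877 mcg/mL
Rate = 258.8727 mcg/hr ÷ 3.164877 mcg/mL = 81.7955 mL/hr
Volume infused so far = 81.7955 mL/hr × 7.7 hr = 629.8254 mL
Volume remaining = 1304 − 629.8254 = 674.1746 mL
New rate:
Dose = 3.4 mcg/kg/hr × 71.90909 kg = 244.4909 mcg/hr
Rate = 244.4909 mcg/hr ÷ 3.164877 mcg/mL = 77.25131 mL/hr
Time remaining = 674.1746 mL ÷ 77.25131 mL/hr = 8.727032 hr

8.7 hours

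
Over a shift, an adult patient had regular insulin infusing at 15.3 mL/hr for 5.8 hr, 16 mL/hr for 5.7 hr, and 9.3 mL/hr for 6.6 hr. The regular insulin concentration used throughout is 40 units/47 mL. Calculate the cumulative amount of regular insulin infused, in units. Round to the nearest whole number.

Concentration = 40 units ÷ 47 mL = 0.8510638 units/mL
Stage 1: 15.3 mL/hr × 5.8 hr = 88.74 mL → 88.74 mL × 0.8510638 units/mL = 75.5234 units
Stage 2: 16 mL/hr × 5.7 hr = 91.2 mL → 91.2 mL × 0.8510638 units/mL = 77.61702 units
Stage 3: 9.3 mL/hr × 6.6 hr = 61.38 mL → 61.38 mL × 0.8510638 units/mL = 52.2383 units
Total = 75.5234 + 77.61702 + 52.2383 = 205.3787 units

205 units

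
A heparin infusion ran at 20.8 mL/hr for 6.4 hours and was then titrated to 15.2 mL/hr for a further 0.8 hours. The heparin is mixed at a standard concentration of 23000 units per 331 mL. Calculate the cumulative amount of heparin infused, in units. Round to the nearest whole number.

10095 units

Concentration = 23000 units ÷ 331 mL = 69.4864 units/mL
Stage 1: 20.8 mL/hr × 6.4 hr = 133.12 mL → 133.12 mL × 69.4864 units/mL = 9250.03 units
Stage 2: 15.2 mL/hr × 0.8 hr = 12.16 mL → 12.16 mL × 69.4864 units/mL = 844.9547 units
Total = 9250.03 + 844.9547 = 10094.98 units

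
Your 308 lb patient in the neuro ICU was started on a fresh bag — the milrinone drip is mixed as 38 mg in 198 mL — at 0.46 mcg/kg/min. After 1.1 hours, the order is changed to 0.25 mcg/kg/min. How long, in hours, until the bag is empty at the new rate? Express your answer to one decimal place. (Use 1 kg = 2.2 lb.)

16.1 hours

Initial rate:
Weight = 308 lb ÷ 2.2 lb/kg = 140 kg
Dose = 0.46 mcg/kg/min × 140 kg = 64.4 mcg/min
64.4 mcg/min × 60 min/hr = 3864 mcg/hr
Concentration = 38 mg ÷ 198 mL = 0.1919192 mg/mL = 191.9192 mcg/mL
Rate = 3864 mcg/hr ÷ 191.9192 mcg/mL = 20.13347 mL/hr
Volume infused so far = 20.13347 mL/hr × 1.1 hr = 22.14682 mL
Volume remaining = 198 − 22.14682 = 175.8532 mL
New rate:
Dose = 0.25 mcg/kg/min × 140 kg = 35 mcg/min
35 mcg/min × 60 min/hr = 2100 mcg/hr
Rate = 2100 mcg/hr ÷ 191.9192 mcg/mL = 10.94211 mL/hr
Time remaining = 175.8532 mL ÷ 10.94211 mL/hr = 16.07124 hr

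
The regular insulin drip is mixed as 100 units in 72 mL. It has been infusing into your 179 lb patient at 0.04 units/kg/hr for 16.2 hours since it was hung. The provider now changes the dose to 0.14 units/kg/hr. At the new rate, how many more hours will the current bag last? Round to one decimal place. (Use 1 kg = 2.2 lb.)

4.2 hours

Initial rate:
Weight = 179 lb ÷ 2.2 lb/kg = 81.36364 kg
Dose = 0.04 units/kg/hr × 81.36364 kg = 3.254545 units/hr
Concentration = 100 units ÷ 72 mL = 1.388889 units/mL
Rate = 3.254545 units/hr ÷ 1.388889 units/mL = 2.343273 mL/hr
Volume infused so far = 2.343273 mL/hr × 16.2 hr = 37.96102 mL
Volume remaining = 72 − 37.96102 = 34.03898 mL
New rate:
Dose = 0.14 units/kg/hr × 81.36364 kg = 11.39091 units/hr
Rate = 11.39091 units/hr ÷ 1.388889 units/mL = 8.201455 mL/hr
Time remaining = 34.03898 mL ÷ 8.201455 mL/hr = 4.150359 hr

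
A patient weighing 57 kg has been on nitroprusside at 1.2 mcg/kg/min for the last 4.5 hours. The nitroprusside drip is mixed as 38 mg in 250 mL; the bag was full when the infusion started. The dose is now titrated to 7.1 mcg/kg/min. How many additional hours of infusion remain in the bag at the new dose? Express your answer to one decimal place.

Initial rate:
Dose = 1.2 mcg/kg/min × 57 kg = 68.4 mcg/min
68.4 mcg/min × 60 min/hr = 4104 mcg/hr
Concentration = 38 mg ÷ 250 mL = 0.152 mg/mL = 152 mcg/mL
Rate = 4104 mcg/hr ÷ 152 mcg/mL = 27 mL/hr
Volume infused so far = 27 mL/hr × 4.5 hr = 121.5 mL
Volume remaining = 250 − 121.5 = 128.5 mL
New rate:
Dose = 7.1 mcg/kg/min × 57 kg = 404.7 mcg/min
404.7 mcg/min × 60 min/hr = 24282 mcg/hr
Rate = 24282 mcg/hr ÷ 152 mcg/mL = 159.75 mL/hr
Time remaining = 128.5 mL ÷ 159.75 mL/hr = 0.8043818 hr

0.8 hours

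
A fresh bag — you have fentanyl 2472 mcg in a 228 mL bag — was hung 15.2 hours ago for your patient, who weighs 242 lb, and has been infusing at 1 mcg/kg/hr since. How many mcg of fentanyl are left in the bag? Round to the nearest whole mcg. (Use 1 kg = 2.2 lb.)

Weight = 242 lb ÷ 2.2 lb/kg = 110 kg
Dose = 1 mcg/kg/hr × 110 kg = 110 mcg/hr
Concentration = 2472 mcg ÷ 228 mL = 10.84211 mcg/mL
Rate = 110 mcg/hr ÷ 10.84211 mcg/mL = 10.14563 mL/hr
Volume infused = 10.14563 mL/hr × 15.2 hr = 154.2136 mL
Volume remaining = 228 − 154.2136 = 73.78641 mL
Drug remaining = 73.78641 mL × 10.84211 mcg/mL = 800 mcg

800 mcg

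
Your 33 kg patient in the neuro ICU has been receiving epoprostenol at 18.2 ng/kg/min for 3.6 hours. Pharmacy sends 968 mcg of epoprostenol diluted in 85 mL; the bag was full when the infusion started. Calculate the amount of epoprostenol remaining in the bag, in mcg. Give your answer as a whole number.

838 mcg

Dose = 18.2 ng/kg/min × 33 kg = 600.6 ng/min
600.6 ng/min × 60 min/hr = 36036 ng/hr
Concentration = 968 mcg ÷ 85 mL = 11.38824 mcg/mL = 11388.24 ng/mL
Rate = 36036 ng/hr ÷ 11388.24 ng/mL = 3.164318 mL/hr
Volume infused = 3.164318 mL/hr × 3.6 hr = 11.39155 mL
Volume remaining = 85 − 11.39155 = 73.60845 mL
Drug remaining = 73.60845 mL × 11388.24 ng/mL = 838270.4 ng = 838.2704 mcg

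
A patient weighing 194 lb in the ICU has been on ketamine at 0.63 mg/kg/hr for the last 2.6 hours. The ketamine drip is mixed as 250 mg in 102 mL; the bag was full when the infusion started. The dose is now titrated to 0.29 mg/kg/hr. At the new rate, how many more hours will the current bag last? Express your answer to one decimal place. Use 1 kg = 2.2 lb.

4.1 hours

Initial rate:
Weight = 194 lb ÷ 2.2 lb/kg = 88.18182 kg
Dose = 0.63 mg/kg/hr × 88.18182 kg = 55.55455 mg/hr
Concentration = 250 mg ÷ 102 mL = 2.45098 mg/mL
Rate = 55.55455 mg/hr ÷ 2.45098 mg/mL = 22.66625 mL/hr
Volume infused so far = 22.66625 mL/hr × 2.6 hr = 58.93226 mL
Volume remaining = 102 − 58.93226 = 43.06774 mL
New rate:
Dose = 0.29 mg/kg/hr × 88.18182 kg = 25.57273 mg/hr
Rate = 25.57273 mg/hr ÷ 2.45098 mg/mL = 10.43367 mL/hr
Time remaining = 43.06774 mL ÷ 10.43367 mL/hr = 4.127764 hr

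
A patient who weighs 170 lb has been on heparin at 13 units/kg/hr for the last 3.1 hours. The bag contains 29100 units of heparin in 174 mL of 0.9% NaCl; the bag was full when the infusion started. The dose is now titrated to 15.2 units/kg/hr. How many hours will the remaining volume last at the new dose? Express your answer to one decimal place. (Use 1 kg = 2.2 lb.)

22.1 hours

Initial rate:
Weight = 170 lb ÷ 2.2 lb/kg = 77.27273 kg
Dose = 13 units/kg/hr × 77.27273 kg = 1004.545 units/hr
Concentration = 29100 units ÷ 174 mL = 167.2414 units/mL
Rate = 1004.545 units/hr ÷ 167.2414 units/mL = 6.00656 mL/hr
Volume infused so far = 6.00656 mL/hr × 3.1 hr = 18.62034 mL
Volume remaining = 174 − 18.62034 = 155.3797 mL
New rate:
Dose = 15.2 units/kg/hr × 77.27273 kg = 1174.545 units/hr
Rate = 1174.545 units/hr ÷ 167.2414 units/mL = 7.023055 mL/hr
Time remaining = 155.3797 mL ÷ 7.023055 mL/hr = 22.12423 hr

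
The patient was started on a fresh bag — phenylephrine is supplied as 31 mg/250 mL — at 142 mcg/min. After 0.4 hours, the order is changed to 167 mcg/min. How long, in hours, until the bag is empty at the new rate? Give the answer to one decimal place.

Initial rate:
142 mcg/min × 60 min/hr = 8520 mcg/hr
Concentration = 31 mg ÷ 250 mL = 0.124 mg/mL = 124 mcg/mL
Rate = 8520 mcg/hr ÷ 124 mcg/mL = 68.70968 mL/hr
Volume infused so far = 68.70968 mL/hr × 0.4 hr = 27.48387 mL
Volume remaining = 250 − 27.48387 = 222.5161 mL
New rate:
167 mcg/min × 60 min/hr = 10020 mcg/hr
Rate = 10020 mcg/hr ÷ 124 mcg/mL = 80.80645 mL/hr
Time remaining = 222.5161 mL ÷ 80.80645 mL/hr = 2.753693 hr

2.8 hours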